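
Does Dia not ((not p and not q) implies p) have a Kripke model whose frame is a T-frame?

Satisfiable (open branch found)

1. Dia not ((not p and not q) implies p), w0
2. not ((not p and not q) implies p), w1
3. not p and not q, w1
4. not p, w1
5. not q, w1
Accessibility: w0Rw0, w0Rw1, w1Rw1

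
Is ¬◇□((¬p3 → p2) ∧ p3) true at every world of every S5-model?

Tableau for the negation ◇□((¬p3 → p2) ∧ p3):
1. ◇□((¬p3 → p2) ∧ p3), 0
2. □((¬p3 → p2) ∧ p3), 1   [◇-rule on 1: fresh world 1, 0R1]
3. (¬p3 → p2) ∧ p3, 0   [□-rule on 2 via 1R0]
4. ¬p3 → p2, 0   [∧-rule on 3]
5. p3, 0   [∧-rule on 3]
6. (¬p3 → p2) ∧ p3, 1   [□-rule on 2 via 1R1]
7. ¬p3 → p2, 1   [∧-rule on 6]
8. p3, 1   [∧-rule on 6]
9. p2, 0   [→-rule on 4 (branches; this branch)]
10. p2, 1   [→-rule on 7 (branches; this branch)]
Accessibility: 0R0, 0R1, 1R0, 1R1
The negation has an open branch (countermodel exists).

Not valid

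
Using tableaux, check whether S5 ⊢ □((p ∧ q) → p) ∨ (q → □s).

Tableau for the negation ¬(□((p ∧ q) → p) ∨ (q → □s)):
1. ¬(□((p ∧ q) → p) ∨ (q → □s)), w0
2. ¬□((p ∧ q) → p), w0
3. ¬(q → □s), w0
4. q, w0
5. ¬□s, w0
6. ¬((p ∧ q) → p), w1
7. p ∧ q, w1
8. ¬p, w1
9. p, w1
10. q, w1
Accessibility: w0Rw0, w0Rw1, w1Rw0, w1Rw1
Branch closes: p and ¬p both at w1.
All branches of the negation close; one closing branch shown above.

Yes, valid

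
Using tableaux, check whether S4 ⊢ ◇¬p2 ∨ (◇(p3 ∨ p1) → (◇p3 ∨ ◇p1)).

Tableau for the negation ¬(◇¬p2 ∨ (◇(p3 ∨ p1) → (◇p3 ∨ ◇p1))):
1. ¬(◇¬p2 ∨ (◇(p3 ∨ p1) → (◇p3 ∨ ◇p1))), 0
2. ¬◇¬p2, 0
3. ¬(◇(p3 ∨ p1) → (◇p3 ∨ ◇p1)), 0
4. ◇(p3 ∨ p1), 0
5. ¬(◇p3 ∨ ◇p1), 0
6. ¬◇p3, 0
7. ¬◇p1, 0
8. p2, 0
9. ¬p3, 0
10. ¬p1, 0
11. p3 ∨ p1, 1
12. p2, 1
13. ¬p3, 1
14. ¬p1, 1
15. p1, 1
Accessibility: 0R0, 0R1, 1R1
Branch closes: p1 and ¬p1 both at 1.
All branches of the negation close; one closing branch shown above.

Valid in S4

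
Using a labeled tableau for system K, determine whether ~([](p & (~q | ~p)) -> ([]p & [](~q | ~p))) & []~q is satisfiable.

1. ~([](p & (~q | ~p)) -> ([]p & [](~q | ~p))) & []~q, u
2. ~([](p & (~q | ~p)) -> ([]p & [](~q | ~p))), u
3. []~q, u
4. [](p & (~q | ~p)), u
5. ~([]p & [](~q | ~p)), u
6. ~[]p, u
7. ~p, v
8. ~q, v
9. p & (~q | ~p), v
10. p, v
11. ~q | ~p, v
Accessibility: uRv
Branch closes: p and ~p both at v.
Every branch closes; the branch above is one of them.

Unsatisfiable (every branch closes)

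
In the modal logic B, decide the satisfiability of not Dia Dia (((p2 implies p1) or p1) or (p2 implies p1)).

1. not Dia Dia (((p2 implies p1) or p1) or (p2 implies p1)), u
2. not Dia (((p2 implies p1) or p1) or (p2 implies p1)), u   [neg-Dia-rule on 1 via uRu]
3. not (((p2 implies p1) or p1) or (p2 implies p1)), u   [neg-Dia-rule on 2 via uRu]
4. not ((p2 implies p1) or p1), u   [neg-or-rule on 3]
5. not (p2 implies p1), u   [neg-or-rule on 3]
6. not p1, u   [neg-or-rule on 4]
7. p2, u   [neg-implies-rule on 5]
Accessibility: uRu

Satisfiable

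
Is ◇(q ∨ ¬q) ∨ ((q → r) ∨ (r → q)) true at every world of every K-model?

Tableau for the negation ¬(◇(q ∨ ¬q) ∨ ((q → r) ∨ (r → q))):
1. ¬(◇(q ∨ ¬q) ∨ ((q → r) ∨ (r → q))), w0
2. ¬◇(q ∨ ¬q), w0
3. ¬((q → r) ∨ (r → q)), w0
4. ¬(q → r), w0
5. ¬(r → q), w0
6. q, w0
7. ¬r, w0
8. r, w0
9. ¬q, w0
Branch closes: r and ¬r both at w0.
All branches of the negation close; one closing branch shown above.

Valid in K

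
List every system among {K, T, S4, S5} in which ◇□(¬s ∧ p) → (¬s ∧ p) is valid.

S5

S4-tableau for the negation ¬(◇□(¬s ∧ p) → (¬s ∧ p)):
1. ¬(◇□(¬s ∧ p) → (¬s ∧ p)), 0
2. ◇□(¬s ∧ p), 0
3. ¬(¬s ∧ p), 0
4. ¬p, 0
5. □(¬s ∧ p), 1
6. ¬s ∧ p, 1
7. ¬s, 1
8. p, 1
Accessibility: 0R0, 0R1, 1R1
Complete open branch: countermodel on an S4-frame, so not valid in S4, nor in K, T (the same frame is also a K-frame and a T-frame).
S5-tableau for the negation ¬(◇□(¬s ∧ p) → (¬s ∧ p)):
1. ¬(◇□(¬s ∧ p) → (¬s ∧ p)), 0
2. ◇□(¬s ∧ p), 0
3. ¬(¬s ∧ p), 0
4. ¬p, 0
5. □(¬s ∧ p), 1
6. ¬s ∧ p, 0
7. ¬s, 0
8. p, 0
Accessibility: 0R0, 0R1, 1R0, 1R1
Branch closes: p and ¬p both at 0.
Every branch closes (one shown): valid in S5.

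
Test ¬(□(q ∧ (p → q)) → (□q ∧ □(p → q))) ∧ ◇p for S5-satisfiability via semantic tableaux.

1. ¬(□(q ∧ (p → q)) → (□q ∧ □(p → q))) ∧ ◇p, u
2. ¬(□(q ∧ (p → q)) → (□q ∧ □(p → q))), u
3. ◇p, u
4. □(q ∧ (p → q)), u
5. ¬(□q ∧ □(p → q)), u
6. q ∧ (p → q), u
7. q, u
8. p → q, u
9. ¬□(p → q), u
10. p, v
11. q ∧ (p → q), v
12. q, v
13. p → q, v
14. ¬(p → q), w
15. p, w
16. ¬q, w
17. q ∧ (p → q), w
18. q, w
19. p → q, w
Accessibility: uRu, uRv, uRw, vRu, vRv, vRw, wRu, wRv, wRw
Branch closes: q and ¬q both at w.
(One branch shown.) All branches close.

Unsatisfiable (every branch closes)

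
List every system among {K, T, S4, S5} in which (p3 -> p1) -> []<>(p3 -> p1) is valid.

S5

S4-tableau for the negation ~((p3 -> p1) -> []<>(p3 -> p1)):
1. ~((p3 -> p1) -> []<>(p3 -> p1)), w0
2. p3 -> p1, w0
3. ~[]<>(p3 -> p1), w0
4. p1, w0
5. ~<>(p3 -> p1), w1
6. ~(p3 -> p1), w1
7. p3, w1
8. ~p1, w1
Accessibility: w0Rw0, w0Rw1, w1Rw1
Complete open branch: countermodel on an S4-frame, so not valid in S4, nor in K, T (the same frame is also a K-frame and a T-frame).
S5-tableau for the negation ~((p3 -> p1) -> []<>(p3 -> p1)):
1. ~((p3 -> p1) -> []<>(p3 -> p1)), w0
2. p3 -> p1, w0
3. ~[]<>(p3 -> p1), w0
4. p1, w0
5. ~<>(p3 -> p1), w1
6. ~(p3 -> p1), w0
7. p3, w0
8. ~p1, w0
Accessibility: w0Rw0, w0Rw1, w1Rw0, w1Rw1
Branch closes: p1 and ~p1 both at w0.
Every branch closes (one shown): valid in S5.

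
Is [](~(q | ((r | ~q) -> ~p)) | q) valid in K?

Tableau for the negation ~[](~(q | ((r | ~q) -> ~p)) | q):
1. ~[](~(q | ((r | ~q) -> ~p)) | q), 0
2. ~(~(q | ((r | ~q) -> ~p)) | q), 1
3. q | ((r | ~q) -> ~p), 1
4. ~q, 1
5. (r | ~q) -> ~p, 1
6. ~p, 1
Accessibility: 0R1
The negation has an open branch (countermodel exists).

Not valid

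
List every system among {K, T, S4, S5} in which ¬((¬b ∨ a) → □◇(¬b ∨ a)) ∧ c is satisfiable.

S5-tableau for the formula:
1. ¬((¬b ∨ a) → □◇(¬b ∨ a)) ∧ c, 0
2. ¬((¬b ∨ a) → □◇(¬b ∨ a)), 0
3. c, 0
4. ¬b ∨ a, 0
5. ¬□◇(¬b ∨ a), 0
6. a, 0
7. ¬◇(¬b ∨ a), 1
8. ¬(¬b ∨ a), 0
9. b, 0
10. ¬a, 0
Accessibility: 0R0, 0R1, 1R0, 1R1
Branch closes: a and ¬a both at 0.
Every branch closes (one shown): unsatisfiable in S5.
S4-tableau for the formula:
1. ¬((¬b ∨ a) → □◇(¬b ∨ a)) ∧ c, 0
2. ¬((¬b ∨ a) → □◇(¬b ∨ a)), 0
3. c, 0
4. ¬b ∨ a, 0
5. ¬□◇(¬b ∨ a), 0
6. a, 0
7. ¬◇(¬b ∨ a), 1
8. ¬(¬b ∨ a), 1
9. b, 1
10. ¬a, 1
Accessibility: 0R0, 0R1, 1R1
Complete open branch: satisfiable in S4, hence also in K, T (this S4-model is also a K-model and a T-model).

K, T, S4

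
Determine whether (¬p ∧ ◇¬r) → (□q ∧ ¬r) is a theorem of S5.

No, not valid

Tableau for the negation ¬((¬p ∧ ◇¬r) → (□q ∧ ¬r)):
1. ¬((¬p ∧ ◇¬r) → (□q ∧ ¬r)), w0
2. ¬p ∧ ◇¬r, w0
3. ¬(□q ∧ ¬r), w0
4. ¬p, w0
5. ◇¬r, w0
6. r, w0
7. ¬r, w1
Accessibility: w0Rw0, w0Rw1, w1Rw0, w1Rw1
The negation has an open branch (countermodel exists).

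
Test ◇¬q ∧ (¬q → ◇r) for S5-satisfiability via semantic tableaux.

1. ◇¬q ∧ (¬q → ◇r), u
2. ◇¬q, u   [∧-rule on 1]
3. ¬q → ◇r, u   [∧-rule on 1]
4. ◇r, u   [→-rule on 3 (branches; this branch)]
5. ¬q, v   [◇-rule on 2: fresh world v, uRv]
6. r, w   [◇-rule on 4: fresh world w, uRw]
Accessibility: uRu, uRv, uRw, vRu, vRv, vRw, wRu, wRv, wRw

Yes, satisfiable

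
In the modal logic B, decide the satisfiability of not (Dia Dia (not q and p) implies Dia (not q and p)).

1. not (Dia Dia (not q and p) implies Dia (not q and p)), u
2. Dia Dia (not q and p), u
3. not Dia (not q and p), u
4. not (not q and p), u
5. not p, u
6. Dia (not q and p), v
7. not (not q and p), v
8. not p, v
9. not q and p, w
10. not q, w
11. p, w
Accessibility: uRu, uRv, vRu, vRv, vRw, wRv, wRw

Satisfiable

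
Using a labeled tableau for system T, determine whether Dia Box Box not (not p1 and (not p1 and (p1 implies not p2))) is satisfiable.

Satisfiable

1. Dia Box Box not (not p1 and (not p1 and (p1 implies not p2))), u
2. Box Box not (not p1 and (not p1 and (p1 implies not p2))), v
3. Box not (not p1 and (not p1 and (p1 implies not p2))), v
4. not (not p1 and (not p1 and (p1 implies not p2))), v
5. not (not p1 and (p1 implies not p2)), v
6. not (p1 implies not p2), v
7. p1, v
8. p2, v
Accessibility: uRu, uRv, vRv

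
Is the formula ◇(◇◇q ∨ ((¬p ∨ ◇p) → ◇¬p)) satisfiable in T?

Yes, satisfiable

1. ◇(◇◇q ∨ ((¬p ∨ ◇p) → ◇¬p)), 0
2. ◇◇q ∨ ((¬p ∨ ◇p) → ◇¬p), 1
3. (¬p ∨ ◇p) → ◇¬p, 1
4. ◇¬p, 1
5. ¬p, 2
Accessibility: 0R0, 0R1, 1R1, 1R2, 2R2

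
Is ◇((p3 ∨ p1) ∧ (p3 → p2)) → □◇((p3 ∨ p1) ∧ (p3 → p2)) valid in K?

Invalid (countermodel exists)

Tableau for the negation ¬(◇((p3 ∨ p1) ∧ (p3 → p2)) → □◇((p3 ∨ p1) ∧ (p3 → p2))):
1. ¬(◇((p3 ∨ p1) ∧ (p3 → p2)) → □◇((p3 ∨ p1) ∧ (p3 → p2))), w0
2. ◇((p3 ∨ p1) ∧ (p3 → p2)), w0
3. ¬□◇((p3 ∨ p1) ∧ (p3 → p2)), w0
4. (p3 ∨ p1) ∧ (p3 → p2), w1
5. p3 ∨ p1, w1
6. p3 → p2, w1
7. p1, w1
8. p2, w1
9. ¬◇((p3 ∨ p1) ∧ (p3 → p2)), w2
Accessibility: w0Rw1, w0Rw2
The negation has an open branch (countermodel exists).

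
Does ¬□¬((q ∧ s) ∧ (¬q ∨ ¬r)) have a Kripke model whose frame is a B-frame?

Satisfiable (open branch found)

1. ¬□¬((q ∧ s) ∧ (¬q ∨ ¬r)), 0
2. (q ∧ s) ∧ (¬q ∨ ¬r), 1
3. q ∧ s, 1
4. ¬q ∨ ¬r, 1
5. q, 1
6. s, 1
7. ¬r, 1
Accessibility: 0R0, 0R1, 1R0, 1R1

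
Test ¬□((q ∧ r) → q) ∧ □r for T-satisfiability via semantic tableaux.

1. ¬□((q ∧ r) → q) ∧ □r, u
2. ¬□((q ∧ r) → q), u
3. □r, u
4. r, u
5. ¬((q ∧ r) → q), v
6. q ∧ r, v
7. ¬q, v
8. q, v
9. r, v
Accessibility: uRu, uRv, vRv
Branch closes: q and ¬q both at v.
(One branch shown.) All branches close.

Unsatisfiable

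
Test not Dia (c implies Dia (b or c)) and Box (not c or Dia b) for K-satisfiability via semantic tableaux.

Satisfiable (open branch found)

1. not Dia (c implies Dia (b or c)) and Box (not c or Dia b), 0
2. not Dia (c implies Dia (b or c)), 0   [and-rule on 1]
3. Box (not c or Dia b), 0   [and-rule on 1]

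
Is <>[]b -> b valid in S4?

Not valid

Tableau for the negation ~(<>[]b -> b):
1. ~(<>[]b -> b), w0
2. <>[]b, w0
3. ~b, w0
4. []b, w1
5. b, w1
Accessibility: w0Rw0, w0Rw1, w1Rw1
The negation has an open branch (countermodel exists).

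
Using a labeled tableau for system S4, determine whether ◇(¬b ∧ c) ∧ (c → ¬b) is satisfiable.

Satisfiable

1. ◇(¬b ∧ c) ∧ (c → ¬b), 0
2. ◇(¬b ∧ c), 0   [∧-rule on 1]
3. c → ¬b, 0   [∧-rule on 1]
4. ¬b, 0   [→-rule on 3 (branches; this branch)]
5. ¬b ∧ c, 1   [◇-rule on 2: fresh world 1, 0R1]
6. ¬b, 1   [∧-rule on 5]
7. c, 1   [∧-rule on 5]
Accessibility: 0R0, 0R1, 1R1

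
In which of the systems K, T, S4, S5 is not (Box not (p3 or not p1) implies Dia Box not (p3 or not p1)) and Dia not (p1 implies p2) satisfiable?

T-tableau for the formula:
1. not (Box not (p3 or not p1) implies Dia Box not (p3 or not p1)) and Dia not (p1 implies p2), u
2. not (Box not (p3 or not p1) implies Dia Box not (p3 or not p1)), u
3. Dia not (p1 implies p2), u
4. Box not (p3 or not p1), u
5. not Dia Box not (p3 or not p1), u
6. not (p3 or not p1), u
7. not p3, u
8. p1, u
9. not Box not (p3 or not p1), u
10. not (p1 implies p2), v
11. p1, v
12. not p2, v
13. not (p3 or not p1), v
14. not p3, v
15. not Box not (p3 or not p1), v
16. p3 or not p1, w
17. not (p3 or not p1), w
18. not p3, w
19. p1, w
20. not Box not (p3 or not p1), w
21. not p1, w
Accessibility: uRu, uRv, uRw, vRv, wRw
Branch closes: p1 and not p1 both at w.
Every branch closes (one shown): unsatisfiable in T, hence also in S4, S5 (every S4/S5-frame is a T-frame).
K-tableau for the formula:
1. not (Box not (p3 or not p1) implies Dia Box not (p3 or not p1)) and Dia not (p1 implies p2), u
2. not (Box not (p3 or not p1) implies Dia Box not (p3 or not p1)), u
3. Dia not (p1 implies p2), u
4. Box not (p3 or not p1), u
5. not Dia Box not (p3 or not p1), u
6. not (p1 implies p2), v
7. p1, v
8. not p2, v
9. not (p3 or not p1), v
10. not p3, v
11. not Box not (p3 or not p1), v
12. p3 or not p1, w
13. not p1, w
Accessibility: uRv, vRw
Complete open branch: satisfiable in K.

K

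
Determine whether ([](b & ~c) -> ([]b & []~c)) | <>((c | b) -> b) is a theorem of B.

Yes, valid

Tableau for the negation ~(([](b & ~c) -> ([]b & []~c)) | <>((c | b) -> b)):
1. ~(([](b & ~c) -> ([]b & []~c)) | <>((c | b) -> b)), w0
2. ~([](b & ~c) -> ([]b & []~c)), w0   [~|-rule on 1]
3. ~<>((c | b) -> b), w0   [~|-rule on 1]
4. [](b & ~c), w0   [~->-rule on 2]
5. ~([]b & []~c), w0   [~->-rule on 2]
6. ~((c | b) -> b), w0   [~<>-rule on 3 via w0Rw0]
7. c | b, w0   [~->-rule on 6]
8. ~b, w0   [~->-rule on 6]
9. b & ~c, w0   [[]-rule on 4 via w0Rw0]
10. b, w0   [&-rule on 9]
11. ~c, w0   [&-rule on 9]
Accessibility: w0Rw0
Branch closes: b and ~b both at w0.
Every branch of the negation's tableau closes; the branch above is one of them.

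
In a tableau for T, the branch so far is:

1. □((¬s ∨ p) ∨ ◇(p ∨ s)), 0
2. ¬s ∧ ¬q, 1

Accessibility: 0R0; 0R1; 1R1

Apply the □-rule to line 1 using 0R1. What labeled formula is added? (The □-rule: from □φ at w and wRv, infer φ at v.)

(¬s ∨ p) ∨ ◇(p ∨ s), 1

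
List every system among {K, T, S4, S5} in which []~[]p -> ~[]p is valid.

K-tableau for the negation ~([]~[]p -> ~[]p):
1. ~([]~[]p -> ~[]p), 0
2. []~[]p, 0
3. []p, 0
Complete open branch: countermodel on a K-frame, so not valid in K.
T-tableau for the negation ~([]~[]p -> ~[]p):
1. ~([]~[]p -> ~[]p), 0
2. []~[]p, 0
3. []p, 0
4. ~[]p, 0
5. p, 0
6. ~p, 1
7. ~[]p, 1
8. p, 1
Accessibility: 0R0, 0R1, 1R1
Branch closes: p and ~p both at 1.
Every branch closes (one shown): valid in T, hence also in S4, S5 (every theorem of T is a theorem of S4 and S5).

T, S4, S5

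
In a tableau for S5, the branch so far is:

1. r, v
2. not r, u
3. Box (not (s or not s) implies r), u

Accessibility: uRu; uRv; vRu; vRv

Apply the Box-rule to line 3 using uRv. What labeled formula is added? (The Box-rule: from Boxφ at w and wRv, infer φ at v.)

not (s or not s) implies r, v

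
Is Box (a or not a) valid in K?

Tableau for the negation not Box (a or not a):
1. not Box (a or not a), u
2. not (a or not a), v   [neg-Box-rule on 1: fresh world v, uRv]
3. not a, v   [neg-or-rule on 2]
4. a, v   [neg-or-rule on 2]
Accessibility: uRv
Branch closes: a and not a both at v.
All branches of the negation close; one closing branch shown above.

Yes, valid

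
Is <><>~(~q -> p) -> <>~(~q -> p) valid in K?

Tableau for the negation ~(<><>~(~q -> p) -> <>~(~q -> p)):
1. ~(<><>~(~q -> p) -> <>~(~q -> p)), 0
2. <><>~(~q -> p), 0   [~->-rule on 1]
3. ~<>~(~q -> p), 0   [~->-rule on 1]
4. <>~(~q -> p), 1   [<>-rule on 2: fresh world 1, 0R1]
5. ~q -> p, 1   [~<>-rule on 3 via 0R1]
6. p, 1   [->-rule on 5 (branches; this branch)]
7. ~(~q -> p), 2   [<>-rule on 4: fresh world 2, 1R2]
8. ~q, 2   [~->-rule on 7]
9. ~p, 2   [~->-rule on 7]
Accessibility: 0R1, 1R2
The negation has an open branch (countermodel exists).

Not valid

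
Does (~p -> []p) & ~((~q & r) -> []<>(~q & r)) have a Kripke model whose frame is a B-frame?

1. (~p -> []p) & ~((~q & r) -> []<>(~q & r)), w0
2. ~p -> []p, w0   [&-rule on 1]
3. ~((~q & r) -> []<>(~q & r)), w0   [&-rule on 1]
4. ~q & r, w0   [~->-rule on 3]
5. ~[]<>(~q & r), w0   [~->-rule on 3]
6. ~q, w0   [&-rule on 4]
7. r, w0   [&-rule on 4]
8. []p, w0   [->-rule on 2 (branches; this branch)]
9. p, w0   [[]-rule on 8 via w0Rw0]
10. ~<>(~q & r), w1   [~[]-rule on 5: fresh world w1, w0Rw1]
11. p, w1   [[]-rule on 8 via w0Rw1]
12. ~(~q & r), w0   [~<>-rule on 10 via w1Rw0]
13. ~(~q & r), w1   [~<>-rule on 10 via w1Rw1]
14. ~r, w0   [~&-rule on 12 (branches; this branch)]
Accessibility: w0Rw0, w0Rw1, w1Rw0, w1Rw1
Branch closes: r and ~r both at w0.
Every branch closes; the branch above is one of them.

No, unsatisfiable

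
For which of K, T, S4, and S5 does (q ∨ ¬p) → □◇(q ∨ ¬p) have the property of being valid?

S5

S5-tableau for the negation ¬((q ∨ ¬p) → □◇(q ∨ ¬p)):
1. ¬((q ∨ ¬p) → □◇(q ∨ ¬p)), 0
2. q ∨ ¬p, 0
3. ¬□◇(q ∨ ¬p), 0
4. ¬p, 0
5. ¬◇(q ∨ ¬p), 1
6. ¬(q ∨ ¬p), 0
7. ¬q, 0
8. p, 0
Accessibility: 0R0, 0R1, 1R0, 1R1
Branch closes: p and ¬p both at 0.
Every branch closes (one shown): valid in S5.
S4-tableau for the negation ¬((q ∨ ¬p) → □◇(q ∨ ¬p)):
1. ¬((q ∨ ¬p) → □◇(q ∨ ¬p)), 0
2. q ∨ ¬p, 0
3. ¬□◇(q ∨ ¬p), 0
4. ¬p, 0
5. ¬◇(q ∨ ¬p), 1
6. ¬(q ∨ ¬p), 1
7. ¬q, 1
8. p, 1
Accessibility: 0R0, 0R1, 1R1
Complete open branch: countermodel on an S4-frame, so not valid in S4, nor in K, T (the same frame is also a K-frame and a T-frame).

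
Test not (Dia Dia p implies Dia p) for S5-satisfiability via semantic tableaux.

No, unsatisfiable

1. not (Dia Dia p implies Dia p), 0
2. Dia Dia p, 0
3. not Dia p, 0
4. not p, 0
5. Dia p, 1
6. not p, 1
7. p, 2
8. not p, 2
Accessibility: 0R0, 0R1, 0R2, 1R0, 1R1, 1R2, 2R0, 2R1, 2R2
Branch closes: p and not p both at 2.
All branches of the tableau close; one closing branch shown above.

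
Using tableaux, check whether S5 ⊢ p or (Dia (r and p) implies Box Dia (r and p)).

Valid

Tableau for the negation not (p or (Dia (r and p) implies Box Dia (r and p))):
1. not (p or (Dia (r and p) implies Box Dia (r and p))), u
2. not p, u
3. not (Dia (r and p) implies Box Dia (r and p)), u
4. Dia (r and p), u
5. not Box Dia (r and p), u
6. r and p, v
7. r, v
8. p, v
9. not Dia (r and p), w
10. not (r and p), u
11. not (r and p), v
12. not (r and p), w
13. not p, v
Accessibility: uRu, uRv, uRw, vRu, vRv, vRw, wRu, wRv, wRw
Branch closes: p and not p both at v.
Every branch of the negation's tableau closes; the branch above is one of them.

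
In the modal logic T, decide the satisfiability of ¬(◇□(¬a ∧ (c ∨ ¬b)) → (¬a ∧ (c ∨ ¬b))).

1. ¬(◇□(¬a ∧ (c ∨ ¬b)) → (¬a ∧ (c ∨ ¬b))), u
2. ◇□(¬a ∧ (c ∨ ¬b)), u
3. ¬(¬a ∧ (c ∨ ¬b)), u
4. ¬(c ∨ ¬b), u
5. ¬c, u
6. b, u
7. □(¬a ∧ (c ∨ ¬b)), v
8. ¬a ∧ (c ∨ ¬b), v
9. ¬a, v
10. c ∨ ¬b, v
11. ¬b, v
Accessibility: uRu, uRv, vRv

Satisfiable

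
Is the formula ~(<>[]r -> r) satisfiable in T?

1. ~(<>[]r -> r), 0
2. <>[]r, 0
3. ~r, 0
4. []r, 1
5. r, 1
Accessibility: 0R0, 0R1, 1R1

Satisfiable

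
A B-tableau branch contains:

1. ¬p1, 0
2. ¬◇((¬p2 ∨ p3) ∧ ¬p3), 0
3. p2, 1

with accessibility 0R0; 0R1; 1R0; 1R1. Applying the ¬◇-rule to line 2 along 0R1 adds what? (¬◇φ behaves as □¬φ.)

¬((¬p2 ∨ p3) ∧ ¬p3), 1

¬◇φ behaves as □¬φ: propagate the negated body to each accessible world.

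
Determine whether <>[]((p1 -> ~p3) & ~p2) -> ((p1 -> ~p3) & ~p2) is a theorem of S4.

Tableau for the negation ~(<>[]((p1 -> ~p3) & ~p2) -> ((p1 -> ~p3) & ~p2)):
1. ~(<>[]((p1 -> ~p3) & ~p2) -> ((p1 -> ~p3) & ~p2)), 0
2. <>[]((p1 -> ~p3) & ~p2), 0
3. ~((p1 -> ~p3) & ~p2), 0
4. p2, 0
5. []((p1 -> ~p3) & ~p2), 1
6. (p1 -> ~p3) & ~p2, 1
7. p1 -> ~p3, 1
8. ~p2, 1
9. ~p3, 1
Accessibility: 0R0, 0R1, 1R1
The negation has an open branch (countermodel exists).

Invalid (countermodel exists)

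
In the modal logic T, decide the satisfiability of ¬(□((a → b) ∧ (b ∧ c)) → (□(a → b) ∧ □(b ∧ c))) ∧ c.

No, unsatisfiable

1. ¬(□((a → b) ∧ (b ∧ c)) → (□(a → b) ∧ □(b ∧ c))) ∧ c, 0
2. ¬(□((a → b) ∧ (b ∧ c)) → (□(a → b) ∧ □(b ∧ c))), 0
3. c, 0
4. □((a → b) ∧ (b ∧ c)), 0
5. ¬(□(a → b) ∧ □(b ∧ c)), 0
6. (a → b) ∧ (b ∧ c), 0
7. a → b, 0
8. b ∧ c, 0
9. b, 0
10. ¬□(b ∧ c), 0
11. ¬(b ∧ c), 1
12. (a → b) ∧ (b ∧ c), 1
13. a → b, 1
14. b ∧ c, 1
15. b, 1
16. c, 1
17. ¬c, 1
Accessibility: 0R0, 0R1, 1R1
Branch closes: c and ¬c both at 1.
Every branch closes; the branch above is one of them.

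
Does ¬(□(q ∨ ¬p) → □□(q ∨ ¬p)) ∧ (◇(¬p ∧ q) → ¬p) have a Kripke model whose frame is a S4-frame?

Unsatisfiable (every branch closes)

1. ¬(□(q ∨ ¬p) → □□(q ∨ ¬p)) ∧ (◇(¬p ∧ q) → ¬p), 0
2. ¬(□(q ∨ ¬p) → □□(q ∨ ¬p)), 0   [∧-rule on 1]
3. ◇(¬p ∧ q) → ¬p, 0   [∧-rule on 1]
4. □(q ∨ ¬p), 0   [¬→-rule on 2]
5. ¬□□(q ∨ ¬p), 0   [¬→-rule on 2]
6. q ∨ ¬p, 0   [□-rule on 4 via 0R0]
7. ¬◇(¬p ∧ q), 0   [→-rule on 3 (branches; this branch)]
8. ¬(¬p ∧ q), 0   [¬◇-rule on 7 via 0R0]
9. ¬p, 0   [∨-rule on 6 (branches; this branch)]
10. ¬q, 0   [¬∧-rule on 8 (branches; this branch)]
11. ¬□(q ∨ ¬p), 1   [¬□-rule on 5: fresh world 1, 0R1]
12. q ∨ ¬p, 1   [□-rule on 4 via 0R1]
13. ¬(¬p ∧ q), 1   [¬◇-rule on 7 via 0R1]
14. ¬p, 1   [∨-rule on 12 (branches; this branch)]
15. ¬q, 1   [¬∧-rule on 13 (branches; this branch)]
16. ¬(q ∨ ¬p), 2   [¬□-rule on 11: fresh world 2, 1R2]
17. ¬q, 2   [¬∨-rule on 16]
18. p, 2   [¬∨-rule on 16]
19. q ∨ ¬p, 2   [□-rule on 4 via 0R2]
20. ¬(¬p ∧ q), 2   [¬◇-rule on 7 via 0R2]
21. ¬p, 2   [∨-rule on 19 (branches; this branch)]
Accessibility: 0R0, 0R1, 0R2, 1R1, 1R2, 2R2
Branch closes: p and ¬p both at 2.
(One branch shown.) All branches close.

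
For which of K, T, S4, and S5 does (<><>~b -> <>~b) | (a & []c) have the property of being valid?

T-tableau for the negation ~((<><>~b -> <>~b) | (a & []c)):
1. ~((<><>~b -> <>~b) | (a & []c)), u
2. ~(<><>~b -> <>~b), u
3. ~(a & []c), u
4. <><>~b, u
5. ~<>~b, u
6. b, u
7. ~[]c, u
8. <>~b, v
9. b, v
10. ~c, w
11. b, w
12. ~b, x
Accessibility: uRu, uRv, uRw, vRv, vRx, wRw, xRx
Complete open branch: countermodel on a T-frame, so not valid in T, nor in K (the same frame is also a K-frame).
S4-tableau for the negation ~((<><>~b -> <>~b) | (a & []c)):
1. ~((<><>~b -> <>~b) | (a & []c)), u
2. ~(<><>~b -> <>~b), u
3. ~(a & []c), u
4. <><>~b, u
5. ~<>~b, u
6. b, u
7. ~[]c, u
8. <>~b, v
9. b, v
10. ~c, w
11. b, w
12. ~b, x
13. b, x
Accessibility: uRu, uRv, uRw, uRx, vRv, vRx, wRw, xRx
Branch closes: b and ~b both at x.
Every branch closes (one shown): valid in S4, hence also in S5 (every theorem of S4 is a theorem of S5).

S4, S5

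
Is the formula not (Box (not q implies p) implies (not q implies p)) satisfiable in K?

1. not (Box (not q implies p) implies (not q implies p)), w0
2. Box (not q implies p), w0
3. not (not q implies p), w0
4. not q, w0
5. not p, w0

Satisfiable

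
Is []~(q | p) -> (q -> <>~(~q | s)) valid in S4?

Valid in S4

Tableau for the negation ~([]~(q | p) -> (q -> <>~(~q | s))):
1. ~([]~(q | p) -> (q -> <>~(~q | s))), 0
2. []~(q | p), 0   [~->-rule on 1]
3. ~(q -> <>~(~q | s)), 0   [~->-rule on 1]
4. q, 0   [~->-rule on 3]
5. ~<>~(~q | s), 0   [~->-rule on 3]
6. ~(q | p), 0   [[]-rule on 2 via 0R0]
7. ~q, 0   [~|-rule on 6]
8. ~p, 0   [~|-rule on 6]
Accessibility: 0R0
Branch closes: q and ~q both at 0.
All branches of the negation close; one closing branch shown above.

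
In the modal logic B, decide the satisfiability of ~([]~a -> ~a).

Unsatisfiable

1. ~([]~a -> ~a), w0
2. []~a, w0
3. a, w0
4. ~a, w0
Accessibility: w0Rw0
Branch closes: a and ~a both at w0.
Every branch closes; the branch above is one of them.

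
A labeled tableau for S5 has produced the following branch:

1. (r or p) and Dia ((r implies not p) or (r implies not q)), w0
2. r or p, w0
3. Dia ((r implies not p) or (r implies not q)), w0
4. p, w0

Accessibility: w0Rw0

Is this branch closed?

No atom appears with both signs at the same world.

Not closed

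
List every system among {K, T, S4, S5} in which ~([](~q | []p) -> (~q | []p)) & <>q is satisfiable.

K-tableau for the formula:
1. ~([](~q | []p) -> (~q | []p)) & <>q, u
2. ~([](~q | []p) -> (~q | []p)), u
3. <>q, u
4. [](~q | []p), u
5. ~(~q | []p), u
6. q, u
7. ~[]p, u
8. q, v
9. ~q | []p, v
10. []p, v
11. ~p, w
12. ~q | []p, w
13. []p, w
Accessibility: uRv, uRw
Complete open branch: satisfiable in K.
T-tableau for the formula:
1. ~([](~q | []p) -> (~q | []p)) & <>q, u
2. ~([](~q | []p) -> (~q | []p)), u
3. <>q, u
4. [](~q | []p), u
5. ~(~q | []p), u
6. q, u
7. ~[]p, u
8. ~q | []p, u
9. []p, u
10. p, u
11. q, v
12. ~q | []p, v
13. p, v
14. []p, v
15. ~p, w
16. ~q | []p, w
17. p, w
Accessibility: uRu, uRv, uRw, vRv, wRw
Branch closes: p and ~p both at w.
Every branch closes (one shown): unsatisfiable in T, hence also in S4, S5 (every S4/S5-frame is a T-frame).

K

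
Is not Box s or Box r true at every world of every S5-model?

Not valid

Tableau for the negation not (not Box s or Box r):
1. not (not Box s or Box r), 0
2. Box s, 0
3. not Box r, 0
4. s, 0
5. not r, 1
6. s, 1
Accessibility: 0R0, 0R1, 1R0, 1R1
The negation has an open branch (countermodel exists).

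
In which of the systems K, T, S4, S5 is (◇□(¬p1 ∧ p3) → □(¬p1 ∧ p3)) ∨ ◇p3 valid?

T, S4, S5

K-tableau for the negation ¬((◇□(¬p1 ∧ p3) → □(¬p1 ∧ p3)) ∨ ◇p3):
1. ¬((◇□(¬p1 ∧ p3) → □(¬p1 ∧ p3)) ∨ ◇p3), 0
2. ¬(◇□(¬p1 ∧ p3) → □(¬p1 ∧ p3)), 0
3. ¬◇p3, 0
4. ◇□(¬p1 ∧ p3), 0
5. ¬□(¬p1 ∧ p3), 0
6. □(¬p1 ∧ p3), 1
7. ¬p3, 1
8. ¬(¬p1 ∧ p3), 2
9. ¬p3, 2
Accessibility: 0R1, 0R2
Complete open branch: countermodel on a K-frame, so not valid in K.
T-tableau for the negation ¬((◇□(¬p1 ∧ p3) → □(¬p1 ∧ p3)) ∨ ◇p3):
1. ¬((◇□(¬p1 ∧ p3) → □(¬p1 ∧ p3)) ∨ ◇p3), 0
2. ¬(◇□(¬p1 ∧ p3) → □(¬p1 ∧ p3)), 0
3. ¬◇p3, 0
4. ◇□(¬p1 ∧ p3), 0
5. ¬□(¬p1 ∧ p3), 0
6. ¬p3, 0
7. □(¬p1 ∧ p3), 1
8. ¬p3, 1
9. ¬p1 ∧ p3, 1
10. ¬p1, 1
11. p3, 1
Accessibility: 0R0, 0R1, 1R1
Branch closes: p3 and ¬p3 both at 1.
Every branch closes (one shown): valid in T, hence also in S4, S5 (every theorem of T is a theorem of S4 and S5).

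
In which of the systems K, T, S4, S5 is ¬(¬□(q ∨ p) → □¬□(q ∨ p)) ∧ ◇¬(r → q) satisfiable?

K, T, S4

S4-tableau for the formula:
1. ¬(¬□(q ∨ p) → □¬□(q ∨ p)) ∧ ◇¬(r → q), u
2. ¬(¬□(q ∨ p) → □¬□(q ∨ p)), u   [∧-rule on 1]
3. ◇¬(r → q), u   [∧-rule on 1]
4. ¬□(q ∨ p), u   [¬→-rule on 2]
5. ¬□¬□(q ∨ p), u   [¬→-rule on 2]
6. ¬(r → q), v   [◇-rule on 3: fresh world v, uRv]
7. r, v   [¬→-rule on 6]
8. ¬q, v   [¬→-rule on 6]
9. ¬(q ∨ p), w   [¬□-rule on 4: fresh world w, uRw]
10. ¬q, w   [¬∨-rule on 9]
11. ¬p, w   [¬∨-rule on 9]
12. □(q ∨ p), x   [¬□-rule on 5: fresh world x, uRx]
13. q ∨ p, x   [□-rule on 12 via xRx]
14. p, x   [∨-rule on 13 (branches; this branch)]
Accessibility: uRu, uRv, uRw, uRx, vRv, wRw, xRx
Complete open branch: satisfiable in S4, hence also in K, T (this S4-model is also a K-model and a T-model).
S5-tableau for the formula:
1. ¬(¬□(q ∨ p) → □¬□(q ∨ p)) ∧ ◇¬(r → q), u
2. ¬(¬□(q ∨ p) → □¬□(q ∨ p)), u   [∧-rule on 1]
3. ◇¬(r → q), u   [∧-rule on 1]
4. ¬□(q ∨ p), u   [¬→-rule on 2]
5. ¬□¬□(q ∨ p), u   [¬→-rule on 2]
6. ¬(r → q), v   [◇-rule on 3: fresh world v, uRv]
7. r, v   [¬→-rule on 6]
8. ¬q, v   [¬→-rule on 6]
9. ¬(q ∨ p), w   [¬□-rule on 4: fresh world w, uRw]
10. ¬q, w   [¬∨-rule on 9]
11. ¬p, w   [¬∨-rule on 9]
12. □(q ∨ p), x   [¬□-rule on 5: fresh world x, uRx]
13. q ∨ p, u   [□-rule on 12 via xRu]
14. q ∨ p, v   [□-rule on 12 via xRv]
15. q ∨ p, w   [□-rule on 12 via xRw]
16. q ∨ p, x   [□-rule on 12 via xRx]
17. p, u   [∨-rule on 13 (branches; this branch)]
18. p, v   [∨-rule on 14 (branches; this branch)]
19. p, w   [∨-rule on 15 (branches; this branch)]
Accessibility: uRu, uRv, uRw, uRx, vRu, vRv, vRw, vRx, wRu, wRv, wRw, wRx, xRu, xRv, xRw, xRx
Branch closes: p and ¬p both at w.
Every branch closes (one shown): unsatisfiable in S5.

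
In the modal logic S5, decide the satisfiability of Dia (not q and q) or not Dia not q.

1. Dia (not q and q) or not Dia not q, 0
2. not Dia not q, 0
3. q, 0
Accessibility: 0R0

Satisfiable (open branch found)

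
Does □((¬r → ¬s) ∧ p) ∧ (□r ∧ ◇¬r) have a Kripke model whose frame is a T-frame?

1. □((¬r → ¬s) ∧ p) ∧ (□r ∧ ◇¬r), 0
2. □((¬r → ¬s) ∧ p), 0
3. □r ∧ ◇¬r, 0
4. □r, 0
5. ◇¬r, 0
6. (¬r → ¬s) ∧ p, 0
7. ¬r → ¬s, 0
8. p, 0
9. r, 0
10. ¬s, 0
11. ¬r, 1
12. (¬r → ¬s) ∧ p, 1
13. ¬r → ¬s, 1
14. p, 1
15. r, 1
Accessibility: 0R0, 0R1, 1R1
Branch closes: r and ¬r both at 1.
All branches of the tableau close; one closing branch shown above.

Unsatisfiable (every branch closes)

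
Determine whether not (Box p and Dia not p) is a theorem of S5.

Valid

Tableau for the negation Box p and Dia not p:
1. Box p and Dia not p, 0
2. Box p, 0
3. Dia not p, 0
4. p, 0
5. not p, 1
6. p, 1
Accessibility: 0R0, 0R1, 1R0, 1R1
Branch closes: p and not p both at 1.
All branches of the negation close; one closing branch shown above.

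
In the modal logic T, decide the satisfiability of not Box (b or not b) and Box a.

1. not Box (b or not b) and Box a, u
2. not Box (b or not b), u   [and-rule on 1]
3. Box a, u   [and-rule on 1]
4. a, u   [Box-rule on 3 via uRu]
5. not (b or not b), v   [neg-Box-rule on 2: fresh world v, uRv]
6. not b, v   [neg-or-rule on 5]
7. b, v   [neg-or-rule on 5]
Accessibility: uRu, uRv, vRv
Branch closes: b and not b both at v.
Every branch closes; the branch above is one of them.

Unsatisfiable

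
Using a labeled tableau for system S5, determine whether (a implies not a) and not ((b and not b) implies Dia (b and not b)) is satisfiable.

Unsatisfiable (every branch closes)

1. (a implies not a) and not ((b and not b) implies Dia (b and not b)), u
2. a implies not a, u
3. not ((b and not b) implies Dia (b and not b)), u
4. b and not b, u
5. not Dia (b and not b), u
6. b, u
7. not b, u
Accessibility: uRu
Branch closes: b and not b both at u.
(One branch shown.) All branches close.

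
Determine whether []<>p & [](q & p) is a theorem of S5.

Tableau for the negation ~([]<>p & [](q & p)):
1. ~([]<>p & [](q & p)), 0
2. ~[](q & p), 0   [~&-rule on 1 (branches; this branch)]
3. ~(q & p), 1   [~[]-rule on 2: fresh world 1, 0R1]
4. ~p, 1   [~&-rule on 3 (branches; this branch)]
Accessibility: 0R0, 0R1, 1R0, 1R1
The negation has an open branch (countermodel exists).

Not valid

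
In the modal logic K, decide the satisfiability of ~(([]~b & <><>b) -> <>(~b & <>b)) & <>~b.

1. ~(([]~b & <><>b) -> <>(~b & <>b)) & <>~b, u
2. ~(([]~b & <><>b) -> <>(~b & <>b)), u   [&-rule on 1]
3. <>~b, u   [&-rule on 1]
4. []~b & <><>b, u   [~->-rule on 2]
5. ~<>(~b & <>b), u   [~->-rule on 2]
6. []~b, u   [&-rule on 4]
7. <><>b, u   [&-rule on 4]
8. ~b, v   [<>-rule on 3: fresh world v, uRv]
9. ~(~b & <>b), v   [~<>-rule on 5 via uRv]
10. ~<>b, v   [~&-rule on 9 (branches; this branch)]
11. <>b, w   [<>-rule on 7: fresh world w, uRw]
12. ~(~b & <>b), w   [~<>-rule on 5 via uRw]
13. ~b, w   [[]-rule on 6 via uRw]
14. ~<>b, w   [~&-rule on 12 (branches; this branch)]
15. b, x   [<>-rule on 11: fresh world x, wRx]
16. ~b, x   [~<>-rule on 14 via wRx]
Accessibility: uRv, uRw, wRx
Branch closes: b and ~b both at x.
Every branch closes; the branch above is one of them.

Unsatisfiable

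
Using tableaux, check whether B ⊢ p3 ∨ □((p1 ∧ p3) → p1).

Tableau for the negation ¬(p3 ∨ □((p1 ∧ p3) → p1)):
1. ¬(p3 ∨ □((p1 ∧ p3) → p1)), w0
2. ¬p3, w0   [¬∨-rule on 1]
3. ¬□((p1 ∧ p3) → p1), w0   [¬∨-rule on 1]
4. ¬((p1 ∧ p3) → p1), w1   [¬□-rule on 3: fresh world w1, w0Rw1]
5. p1 ∧ p3, w1   [¬→-rule on 4]
6. ¬p1, w1   [¬→-rule on 4]
7. p1, w1   [∧-rule on 5]
8. p3, w1   [∧-rule on 5]
Accessibility: w0Rw0, w0Rw1, w1Rw0, w1Rw1
Branch closes: p1 and ¬p1 both at w1.
Every branch of the negation's tableau closes; the branch above is one of them.

Yes, valid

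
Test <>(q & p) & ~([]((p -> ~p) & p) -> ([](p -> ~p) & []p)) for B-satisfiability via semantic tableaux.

Unsatisfiable (every branch closes)

1. <>(q & p) & ~([]((p -> ~p) & p) -> ([](p -> ~p) & []p)), 0
2. <>(q & p), 0
3. ~([]((p -> ~p) & p) -> ([](p -> ~p) & []p)), 0
4. []((p -> ~p) & p), 0
5. ~([](p -> ~p) & []p), 0
6. (p -> ~p) & p, 0
7. p -> ~p, 0
8. p, 0
9. ~[]p, 0
10. ~p, 0
Accessibility: 0R0
Branch closes: p and ~p both at 0.
(One branch shown.) All branches close.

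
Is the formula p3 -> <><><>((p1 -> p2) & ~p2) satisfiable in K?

Satisfiable (open branch found)

1. p3 -> <><><>((p1 -> p2) & ~p2), w0
2. <><><>((p1 -> p2) & ~p2), w0
3. <><>((p1 -> p2) & ~p2), w1
4. <>((p1 -> p2) & ~p2), w2
5. (p1 -> p2) & ~p2, w3
6. p1 -> p2, w3
7. ~p2, w3
8. ~p1, w3
Accessibility: w0Rw1, w1Rw2, w2Rw3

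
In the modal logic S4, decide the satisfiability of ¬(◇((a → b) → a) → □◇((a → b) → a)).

Yes, satisfiable

1. ¬(◇((a → b) → a) → □◇((a → b) → a)), u
2. ◇((a → b) → a), u   [¬→-rule on 1]
3. ¬□◇((a → b) → a), u   [¬→-rule on 1]
4. (a → b) → a, v   [◇-rule on 2: fresh world v, uRv]
5. a, v   [→-rule on 4 (branches; this branch)]
6. ¬◇((a → b) → a), w   [¬□-rule on 3: fresh world w, uRw]
7. ¬((a → b) → a), w   [¬◇-rule on 6 via wRw]
8. a → b, w   [¬→-rule on 7]
9. ¬a, w   [¬→-rule on 7]
10. b, w   [→-rule on 8 (branches; this branch)]
Accessibility: uRu, uRv, uRw, vRv, wRw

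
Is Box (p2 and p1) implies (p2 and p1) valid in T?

Tableau for the negation not (Box (p2 and p1) implies (p2 and p1)):
1. not (Box (p2 and p1) implies (p2 and p1)), w0
2. Box (p2 and p1), w0
3. not (p2 and p1), w0
4. p2 and p1, w0
5. p2, w0
6. p1, w0
7. not p1, w0
Accessibility: w0Rw0
Branch closes: p1 and not p1 both at w0.
All branches of the negation close; one closing branch shown above.

Yes, valid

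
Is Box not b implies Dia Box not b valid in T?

Tableau for the negation not (Box not b implies Dia Box not b):
1. not (Box not b implies Dia Box not b), w0
2. Box not b, w0
3. not Dia Box not b, w0
4. not b, w0
5. not Box not b, w0
6. b, w1
7. not b, w1
Accessibility: w0Rw0, w0Rw1, w1Rw1
Branch closes: b and not b both at w1.
Every branch of the negation's tableau closes; the branch above is one of them.

Valid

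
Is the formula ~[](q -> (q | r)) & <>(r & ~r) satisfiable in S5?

Unsatisfiable (every branch closes)

1. ~[](q -> (q | r)) & <>(r & ~r), w0
2. ~[](q -> (q | r)), w0
3. <>(r & ~r), w0
4. ~(q -> (q | r)), w1
5. q, w1
6. ~(q | r), w1
7. ~q, w1
8. ~r, w1
Accessibility: w0Rw0, w0Rw1, w1Rw0, w1Rw1
Branch closes: q and ~q both at w1.
All branches of the tableau close; one closing branch shown above.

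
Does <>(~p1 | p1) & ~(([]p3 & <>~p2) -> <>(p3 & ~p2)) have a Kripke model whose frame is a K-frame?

Unsatisfiable

1. <>(~p1 | p1) & ~(([]p3 & <>~p2) -> <>(p3 & ~p2)), u
2. <>(~p1 | p1), u
3. ~(([]p3 & <>~p2) -> <>(p3 & ~p2)), u
4. []p3 & <>~p2, u
5. ~<>(p3 & ~p2), u
6. []p3, u
7. <>~p2, u
8. ~p1 | p1, v
9. ~(p3 & ~p2), v
10. p3, v
11. p1, v
12. p2, v
13. ~p2, w
14. ~(p3 & ~p2), w
15. p3, w
16. p2, w
Accessibility: uRv, uRw
Branch closes: p2 and ~p2 both at w.
All branches of the tableau close; one closing branch shown above.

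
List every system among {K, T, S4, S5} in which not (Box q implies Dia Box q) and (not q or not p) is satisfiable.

T-tableau for the formula:
1. not (Box q implies Dia Box q) and (not q or not p), w0
2. not (Box q implies Dia Box q), w0   [and-rule on 1]
3. not q or not p, w0   [and-rule on 1]
4. Box q, w0   [neg-implies-rule on 2]
5. not Dia Box q, w0   [neg-implies-rule on 2]
6. q, w0   [Box-rule on 4 via w0Rw0]
7. not Box q, w0   [neg-Dia-rule on 5 via w0Rw0]
8. not p, w0   [or-rule on 3 (branches; this branch)]
9. not q, w1   [neg-Box-rule on 7: fresh world w1, w0Rw1]
10. q, w1   [Box-rule on 4 via w0Rw1]
Accessibility: w0Rw0, w0Rw1, w1Rw1
Branch closes: q and not q both at w1.
Every branch closes (one shown): unsatisfiable in T, hence also in S4, S5 (every S4/S5-frame is a T-frame).
K-tableau for the formula:
1. not (Box q implies Dia Box q) and (not q or not p), w0
2. not (Box q implies Dia Box q), w0   [and-rule on 1]
3. not q or not p, w0   [and-rule on 1]
4. Box q, w0   [neg-implies-rule on 2]
5. not Dia Box q, w0   [neg-implies-rule on 2]
6. not p, w0   [or-rule on 3 (branches; this branch)]
Complete open branch: satisfiable in K.

K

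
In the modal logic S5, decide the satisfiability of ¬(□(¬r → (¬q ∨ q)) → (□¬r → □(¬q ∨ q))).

No, unsatisfiable

1. ¬(□(¬r → (¬q ∨ q)) → (□¬r → □(¬q ∨ q))), 0
2. □(¬r → (¬q ∨ q)), 0
3. ¬(□¬r → □(¬q ∨ q)), 0
4. □¬r, 0
5. ¬□(¬q ∨ q), 0
6. ¬r → (¬q ∨ q), 0
7. ¬r, 0
8. ¬q ∨ q, 0
9. q, 0
10. ¬(¬q ∨ q), 1
11. q, 1
12. ¬q, 1
Accessibility: 0R0, 0R1, 1R0, 1R1
Branch closes: q and ¬q both at 1.
(One branch shown.) All branches close.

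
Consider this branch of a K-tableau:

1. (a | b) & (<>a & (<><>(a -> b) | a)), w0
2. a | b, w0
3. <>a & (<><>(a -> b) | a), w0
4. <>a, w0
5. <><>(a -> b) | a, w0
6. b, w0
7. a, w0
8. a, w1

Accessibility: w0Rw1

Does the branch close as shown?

Open

No atom appears with both signs at the same world.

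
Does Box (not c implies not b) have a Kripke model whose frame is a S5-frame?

1. Box (not c implies not b), u
2. not c implies not b, u   [Box-rule on 1 via uRu]
3. not b, u   [implies-rule on 2 (branches; this branch)]
Accessibility: uRu

Satisfiable (open branch found)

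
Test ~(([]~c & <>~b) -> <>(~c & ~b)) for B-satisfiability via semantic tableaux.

1. ~(([]~c & <>~b) -> <>(~c & ~b)), 0
2. []~c & <>~b, 0   [~->-rule on 1]
3. ~<>(~c & ~b), 0   [~->-rule on 1]
4. []~c, 0   [&-rule on 2]
5. <>~b, 0   [&-rule on 2]
6. ~(~c & ~b), 0   [~<>-rule on 3 via 0R0]
7. ~c, 0   [[]-rule on 4 via 0R0]
8. b, 0   [~&-rule on 6 (branches; this branch)]
9. ~b, 1   [<>-rule on 5: fresh world 1, 0R1]
10. ~(~c & ~b), 1   [~<>-rule on 3 via 0R1]
11. ~c, 1   [[]-rule on 4 via 0R1]
12. b, 1   [~&-rule on 10 (branches; this branch)]
Accessibility: 0R0, 0R1, 1R0, 1R1
Branch closes: b and ~b both at 1.
Every branch closes; the branch above is one of them.

Unsatisfiable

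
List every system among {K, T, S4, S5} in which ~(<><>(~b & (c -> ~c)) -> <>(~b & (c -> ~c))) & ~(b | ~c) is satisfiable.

K, T

S4-tableau for the formula:
1. ~(<><>(~b & (c -> ~c)) -> <>(~b & (c -> ~c))) & ~(b | ~c), w0
2. ~(<><>(~b & (c -> ~c)) -> <>(~b & (c -> ~c))), w0
3. ~(b | ~c), w0
4. <><>(~b & (c -> ~c)), w0
5. ~<>(~b & (c -> ~c)), w0
6. ~b, w0
7. c, w0
8. ~(~b & (c -> ~c)), w0
9. ~(c -> ~c), w0
10. <>(~b & (c -> ~c)), w1
11. ~(~b & (c -> ~c)), w1
12. ~(c -> ~c), w1
13. c, w1
14. ~b & (c -> ~c), w2
15. ~b, w2
16. c -> ~c, w2
17. ~(~b & (c -> ~c)), w2
18. ~c, w2
19. ~(c -> ~c), w2
20. c, w2
Accessibility: w0Rw0, w0Rw1, w0Rw2, w1Rw1, w1Rw2, w2Rw2
Branch closes: c and ~c both at w2.
Every branch closes (one shown): unsatisfiable in S4, hence also in S5 (every S5-frame is an S4-frame).
T-tableau for the formula:
1. ~(<><>(~b & (c -> ~c)) -> <>(~b & (c -> ~c))) & ~(b | ~c), w0
2. ~(<><>(~b & (c -> ~c)) -> <>(~b & (c -> ~c))), w0
3. ~(b | ~c), w0
4. <><>(~b & (c -> ~c)), w0
5. ~<>(~b & (c -> ~c)), w0
6. ~b, w0
7. c, w0
8. ~(~b & (c -> ~c)), w0
9. ~(c -> ~c), w0
10. <>(~b & (c -> ~c)), w1
11. ~(~b & (c -> ~c)), w1
12. ~(c -> ~c), w1
13. c, w1
14. ~b & (c -> ~c), w2
15. ~b, w2
16. c -> ~c, w2
17. ~c, w2
Accessibility: w0Rw0, w0Rw1, w1Rw1, w1Rw2, w2Rw2
Complete open branch: satisfiable in T, hence also in K (this T-model is also a K-model).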